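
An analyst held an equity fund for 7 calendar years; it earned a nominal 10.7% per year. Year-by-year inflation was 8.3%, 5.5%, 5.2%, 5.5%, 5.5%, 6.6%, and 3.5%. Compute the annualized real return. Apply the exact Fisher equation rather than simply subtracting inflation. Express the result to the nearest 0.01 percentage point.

4.71%

Cumulative inflation factor: 1.083 × 1.055 × 1.052 × 1.055 × 1.055 × 1.066 × 1.035 ≈ 1.47604.
Nominal growth factor: 2.03720. Real growth factor = 2.03720 / 1.47604 ≈ 1.38018.
Annualized: 1.38018^(1/7) − 1 ≈ 0.04711.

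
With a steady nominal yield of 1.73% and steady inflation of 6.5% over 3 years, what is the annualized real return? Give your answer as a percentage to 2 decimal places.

-4.48%

With constant rates the annual real return is the same each year: (1+1.73%)/(1+6.5%) − 1 = -0.04479.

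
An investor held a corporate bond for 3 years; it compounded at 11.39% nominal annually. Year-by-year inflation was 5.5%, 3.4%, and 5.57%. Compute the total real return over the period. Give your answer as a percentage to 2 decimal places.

20.01%

Cumulative inflation factor: 1.055 × 1.034 × 1.0557 ≈ 1.15163.
Nominal growth factor: 1.38210. Real growth factor = 1.38210 / 1.15163 ≈ 1.20012.
Total real return ≈ 20.0121%.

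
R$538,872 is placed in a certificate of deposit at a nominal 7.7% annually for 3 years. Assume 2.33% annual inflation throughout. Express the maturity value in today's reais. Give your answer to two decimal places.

R$628,237.43

Nominal value at maturity: R$538,872 × (1 + 7.7%)^3 ≈ R$673,182.36.
Price-level factor over 3 years: (1 + 2.33%)^3 ≈ 1.0715413193.
Dividing the nominal maturity value by the price-level factor gives the value in today's money.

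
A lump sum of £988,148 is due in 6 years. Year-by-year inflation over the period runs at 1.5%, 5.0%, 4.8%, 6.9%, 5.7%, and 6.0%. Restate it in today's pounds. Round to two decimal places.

£738,663.80

Price-level factor over 6 years: 1.015 × 1.050 × 1.048 × 1.069 × 1.057 × 1.060 ≈ 1.3377506841.
Purchasing power today: £988,148 divided by that factor.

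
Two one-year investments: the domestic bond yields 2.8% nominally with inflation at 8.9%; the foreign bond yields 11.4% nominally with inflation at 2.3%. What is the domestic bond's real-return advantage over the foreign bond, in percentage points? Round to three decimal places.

-14.497

The domestic bond real return: 1.028/1.089 − 1 = -5.6015%.
The foreign bond real return: 1.114/1.023 − 1 = 8.8954%.
Difference: -5.6015 − 8.8954 = -14.4969 pp.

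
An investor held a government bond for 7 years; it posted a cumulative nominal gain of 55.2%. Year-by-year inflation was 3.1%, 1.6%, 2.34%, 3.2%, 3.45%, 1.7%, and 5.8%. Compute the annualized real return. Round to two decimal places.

Cumulative inflation factor: 1.031 × 1.016 × 1.0234 × 1.032 × 1.0345 × 1.017 × 1.058 ≈ 1.23144.
Nominal growth factor: 1.55200. Real growth factor = 1.55200 / 1.23144 ≈ 1.26031.
Annualized: 1.26031^(1/7) − 1 ≈ 0.03360.

3.36%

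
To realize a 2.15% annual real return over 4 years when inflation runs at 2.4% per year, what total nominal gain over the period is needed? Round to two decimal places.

19.72%

Required annual nominal rate: (1+2.15%)(1+2.4%) − 1 = 4.6016%.
Cumulative over 4 years: (1 + 0.046016)^4 − 1 ≈ 0.19716.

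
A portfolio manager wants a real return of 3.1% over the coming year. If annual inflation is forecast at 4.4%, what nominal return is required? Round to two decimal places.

By the Fisher equation, 1 + r_nom = (1 + 3.1%)(1 + 4.4%) = 1.031 × 1.044 = 1.076364.
So r_nom = 7.6364%.

7.64%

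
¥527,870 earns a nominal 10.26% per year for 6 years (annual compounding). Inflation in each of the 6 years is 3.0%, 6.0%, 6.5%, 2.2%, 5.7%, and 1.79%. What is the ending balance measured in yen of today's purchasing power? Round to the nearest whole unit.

¥741,842

Nominal value at maturity: ¥527,870 × (1 + 10.26%)^6 ≈ ¥948,495.
Price-level factor over 6 years: 1.030 × 1.060 × 1.065 × 1.022 × 1.057 × 1.0179 ≈ 1.2785676011.
The maturity value deflated by that factor is the answer in today's purchasing power.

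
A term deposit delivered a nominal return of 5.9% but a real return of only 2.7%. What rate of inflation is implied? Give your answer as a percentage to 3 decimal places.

3.116%

From (1+r_nom) = (1+r_real)(1+π), we get 1+π = (1 + 5.9%)/(1 + 2.7%) = 1.059/1.027 ≈ 1.03116.
So π ≈ 3.1159%.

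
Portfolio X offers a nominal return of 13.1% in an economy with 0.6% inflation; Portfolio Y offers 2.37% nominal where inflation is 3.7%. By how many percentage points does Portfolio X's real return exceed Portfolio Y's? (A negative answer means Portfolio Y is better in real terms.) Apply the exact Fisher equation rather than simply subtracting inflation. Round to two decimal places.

13.71

Portfolio X real return: 1.131/1.006 − 1 = 12.425%.
Portfolio Y real return: 1.0237/1.037 − 1 = -1.283%.
Difference: 12.425 − (-1.283) = 13.708 pp.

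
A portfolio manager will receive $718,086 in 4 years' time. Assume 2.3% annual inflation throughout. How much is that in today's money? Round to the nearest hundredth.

Price-level factor over 4 years: (1 + 2.3%)^4 ≈ 1.0952229478.
Purchasing power today: $718,086 divided by that factor.

$655,652.81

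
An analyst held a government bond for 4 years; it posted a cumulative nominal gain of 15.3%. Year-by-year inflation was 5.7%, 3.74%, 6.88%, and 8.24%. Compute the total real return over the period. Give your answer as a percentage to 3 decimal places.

Cumulative inflation factor: 1.057 × 1.0374 × 1.0688 × 1.0824 ≈ 1.26854.
Nominal growth factor: 1.15300. Real growth factor = 1.15300 / 1.26854 ≈ 0.90892.
Total real return ≈ -9.1084%.

-9.108%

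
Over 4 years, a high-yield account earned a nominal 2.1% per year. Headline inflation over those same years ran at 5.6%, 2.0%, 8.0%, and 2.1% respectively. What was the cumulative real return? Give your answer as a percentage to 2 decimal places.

-8.51%

Cumulative inflation factor: 1.056 × 1.020 × 1.080 × 1.021 ≈ 1.18772.
Nominal growth factor: 1.08668. Real growth factor = 1.08668 / 1.18772 ≈ 0.91493.
Total real return ≈ -8.5067%.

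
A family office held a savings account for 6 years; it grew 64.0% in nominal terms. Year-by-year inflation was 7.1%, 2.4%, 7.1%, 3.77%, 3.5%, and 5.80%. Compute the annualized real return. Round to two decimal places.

Cumulative inflation factor: 1.071 × 1.024 × 1.071 × 1.0377 × 1.035 × 1.0580 ≈ 1.33468.
Nominal growth factor: 1.64000. Real growth factor = 1.64000 / 1.33468 ≈ 1.22876.
Annualized: 1.22876^(1/6) − 1 ≈ 0.03493.

3.49%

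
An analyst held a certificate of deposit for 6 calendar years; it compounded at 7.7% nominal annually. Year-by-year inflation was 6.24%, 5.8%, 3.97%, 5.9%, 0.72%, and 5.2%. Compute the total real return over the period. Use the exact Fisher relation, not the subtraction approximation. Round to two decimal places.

19.01%

Cumulative inflation factor: 1.0624 × 1.058 × 1.0397 × 1.059 × 1.0072 × 1.052 ≈ 1.31132.
Nominal growth factor: 1.56061. Real growth factor = 1.56061 / 1.31132 ≈ 1.19010.
Total real return ≈ 19.0104%.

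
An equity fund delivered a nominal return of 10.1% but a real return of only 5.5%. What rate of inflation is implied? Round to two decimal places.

4.36%

From (1+r_nom) = (1+r_real)(1+π), we get 1+π = (1 + 10.1%)/(1 + 5.5%) = 1.101/1.055 ≈ 1.04360.
So π ≈ 4.3602%.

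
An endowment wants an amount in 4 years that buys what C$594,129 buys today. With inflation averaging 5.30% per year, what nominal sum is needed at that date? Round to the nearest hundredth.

C$730,456.29

Cumulative price-level factor: (1+5.30%)^4 ≈ 1.2294573985.
Multiplying C$594,129 by the price-level factor gives the future nominal sum.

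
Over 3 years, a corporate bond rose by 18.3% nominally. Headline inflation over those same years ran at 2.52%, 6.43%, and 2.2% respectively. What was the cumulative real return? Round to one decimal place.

6.1%

Cumulative inflation factor: 1.0252 × 1.0643 × 1.022 ≈ 1.11513.
Nominal growth factor: 1.18300. Real growth factor = 1.18300 / 1.11513 ≈ 1.06087.
Total real return ≈ 6.0868%.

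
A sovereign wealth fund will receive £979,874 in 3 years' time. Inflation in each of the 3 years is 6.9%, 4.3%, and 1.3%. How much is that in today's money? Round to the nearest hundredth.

Price-level factor over 3 years: 1.069 × 1.043 × 1.013 = 1.129461571.
Purchasing power today: £979,874 divided by that factor.

£867,558.51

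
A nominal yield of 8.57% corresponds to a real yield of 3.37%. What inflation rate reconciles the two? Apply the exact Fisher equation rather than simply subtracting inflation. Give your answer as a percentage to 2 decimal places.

From (1+r_nom) = (1+r_real)(1+π), we get 1+π = (1 + 8.57%)/(1 + 3.37%) = 1.0857/1.0337 ≈ 1.05030.
So π ≈ 5.0305%.

5.03%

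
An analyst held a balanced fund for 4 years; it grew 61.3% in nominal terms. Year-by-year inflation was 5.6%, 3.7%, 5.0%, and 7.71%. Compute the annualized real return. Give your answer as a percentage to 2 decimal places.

6.83%

Cumulative inflation factor: 1.056 × 1.037 × 1.050 × 1.0771 ≈ 1.23848.
Nominal growth factor: 1.61300. Real growth factor = 1.61300 / 1.23848 ≈ 1.30241.
Annualized: 1.30241^(1/4) − 1 ≈ 0.06828.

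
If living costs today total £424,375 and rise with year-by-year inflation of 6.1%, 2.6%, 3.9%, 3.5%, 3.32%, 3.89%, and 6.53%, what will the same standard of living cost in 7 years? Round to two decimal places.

£568,065.62

Cumulative price-level factor: 1.061 × 1.026 × 1.039 × 1.035 × 1.0332 × 1.0389 × 1.0653 ≈ 1.3385935031.
The nominal amount required is £424,375 scaled up by that factor.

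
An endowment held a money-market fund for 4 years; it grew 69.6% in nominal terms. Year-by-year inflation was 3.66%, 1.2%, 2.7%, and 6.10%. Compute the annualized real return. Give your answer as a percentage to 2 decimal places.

10.37%

Cumulative inflation factor: 1.0366 × 1.012 × 1.027 × 1.0610 ≈ 1.14308.
Nominal growth factor: 1.69600. Real growth factor = 1.69600 / 1.14308 ≈ 1.48371.
Annualized: 1.48371^(1/4) − 1 ≈ 0.10366.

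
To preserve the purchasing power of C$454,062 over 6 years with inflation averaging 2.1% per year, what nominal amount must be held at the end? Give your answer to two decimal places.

Cumulative price-level factor: (1+2.1%)^6 ≈ 1.1328031618.
The nominal amount required is C$454,062 scaled up by that factor.

C$514,362.87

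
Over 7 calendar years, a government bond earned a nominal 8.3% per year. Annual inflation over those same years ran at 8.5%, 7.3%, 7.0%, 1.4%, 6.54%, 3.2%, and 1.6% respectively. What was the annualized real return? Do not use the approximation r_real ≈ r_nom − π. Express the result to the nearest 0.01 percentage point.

3.10%

Cumulative inflation factor: 1.085 × 1.073 × 1.070 × 1.014 × 1.0654 × 1.032 × 1.016 ≈ 1.41103.
Nominal growth factor: 1.74743. Real growth factor = 1.74743 / 1.41103 ≈ 1.23840.
Annualized: 1.23840^(1/7) − 1 ≈ 0.03102.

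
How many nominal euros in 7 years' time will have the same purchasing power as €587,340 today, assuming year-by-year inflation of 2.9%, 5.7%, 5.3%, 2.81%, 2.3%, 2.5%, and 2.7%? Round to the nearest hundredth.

Cumulative price-level factor: 1.029 × 1.057 × 1.053 × 1.0281 × 1.023 × 1.025 × 1.027 ≈ 1.2680139607.
Multiplying €587,340 by the price-level factor gives the future nominal sum.

€744,755.32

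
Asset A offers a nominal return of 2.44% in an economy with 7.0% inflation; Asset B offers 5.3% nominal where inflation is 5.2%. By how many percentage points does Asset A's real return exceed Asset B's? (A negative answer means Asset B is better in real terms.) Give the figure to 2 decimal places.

Asset A real return: 1.0244/1.070 − 1 = -4.262%.
Asset B real return: 1.053/1.052 − 1 = 0.095%.
Difference: -4.262 − 0.095 = -4.357 pp.

-4.36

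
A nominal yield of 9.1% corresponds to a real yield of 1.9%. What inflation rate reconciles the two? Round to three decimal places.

From (1+r_nom) = (1+r_real)(1+π), we get 1+π = (1 + 9.1%)/(1 + 1.9%) = 1.091/1.019 ≈ 1.07066.
So π ≈ 7.0658%.

7.066%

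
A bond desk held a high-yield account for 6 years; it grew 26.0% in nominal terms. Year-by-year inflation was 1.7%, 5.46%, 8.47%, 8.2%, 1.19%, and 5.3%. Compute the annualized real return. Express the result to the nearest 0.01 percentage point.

-1.04%

Cumulative inflation factor: 1.017 × 1.0546 × 1.0847 × 1.082 × 1.0119 × 1.053 ≈ 1.34126.
Nominal growth factor: 1.26000. Real growth factor = 1.26000 / 1.34126 ≈ 0.93942.
Annualized: 0.93942^(1/6) − 1 ≈ -0.01036.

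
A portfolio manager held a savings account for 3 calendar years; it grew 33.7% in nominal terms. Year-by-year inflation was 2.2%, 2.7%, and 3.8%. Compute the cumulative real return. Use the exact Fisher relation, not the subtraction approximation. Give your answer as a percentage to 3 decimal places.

22.719%

Cumulative inflation factor: 1.022 × 1.027 × 1.038 ≈ 1.08948.
Nominal growth factor: 1.33700. Real growth factor = 1.33700 / 1.08948 ≈ 1.22719.
Total real return ≈ 22.7193%.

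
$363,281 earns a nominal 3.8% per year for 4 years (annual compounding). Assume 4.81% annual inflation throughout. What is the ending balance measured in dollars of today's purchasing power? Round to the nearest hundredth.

$349,479.10

Nominal value at maturity: $363,281 × (1 + 3.8%)^4 ≈ $421,727.67.
Price-level factor over 4 years: (1 + 4.81%)^4 ≈ 1.2067321514.
The maturity value deflated by that factor is the answer in today's purchasing power.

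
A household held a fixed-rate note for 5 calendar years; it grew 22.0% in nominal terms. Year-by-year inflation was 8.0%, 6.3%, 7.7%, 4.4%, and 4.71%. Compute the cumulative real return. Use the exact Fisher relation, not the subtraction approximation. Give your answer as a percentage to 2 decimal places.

Cumulative inflation factor: 1.080 × 1.063 × 1.077 × 1.044 × 1.0471 ≈ 1.35164.
Nominal growth factor: 1.22000. Real growth factor = 1.22000 / 1.35164 ≈ 0.90261.
Total real return ≈ -9.7394%.

-9.74%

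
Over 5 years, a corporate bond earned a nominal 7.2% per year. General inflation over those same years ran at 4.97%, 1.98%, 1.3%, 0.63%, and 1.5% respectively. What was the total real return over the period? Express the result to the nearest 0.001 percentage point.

Cumulative inflation factor: 1.0497 × 1.0198 × 1.013 × 1.0063 × 1.015 ≈ 1.10760.
Nominal growth factor: 1.41571. Real growth factor = 1.41571 / 1.10760 ≈ 1.27818.
Total real return ≈ 27.8176%.

27.818%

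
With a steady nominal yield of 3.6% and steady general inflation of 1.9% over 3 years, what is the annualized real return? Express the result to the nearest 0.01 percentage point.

1.67%

With constant rates the annual real return is the same each year: (1+3.6%)/(1+1.9%) − 1 = 0.01668.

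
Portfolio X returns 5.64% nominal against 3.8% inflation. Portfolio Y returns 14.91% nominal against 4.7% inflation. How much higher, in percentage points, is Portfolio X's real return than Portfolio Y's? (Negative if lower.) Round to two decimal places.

-7.98

Portfolio X real return: 1.0564/1.038 − 1 = 1.773%.
Portfolio Y real return: 1.1491/1.047 − 1 = 9.752%.
Difference: 1.773 − 9.752 = -7.979 pp.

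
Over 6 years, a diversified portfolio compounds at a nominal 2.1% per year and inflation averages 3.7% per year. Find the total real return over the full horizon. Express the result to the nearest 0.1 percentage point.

The annual real rate is (1+2.1%)/(1+3.7%) − 1 = -1.5429%.
Compounded over 6 years: (1 + -0.015429)^6 − 1 ≈ -0.08908.

-8.9%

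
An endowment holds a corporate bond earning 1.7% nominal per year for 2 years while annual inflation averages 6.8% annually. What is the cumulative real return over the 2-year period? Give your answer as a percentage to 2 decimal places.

The annual real rate is (1+1.7%)/(1+6.8%) − 1 = -4.7753%.
Compounded over 2 years: (1 + -0.047753)^2 − 1 ≈ -0.09323.

-9.32%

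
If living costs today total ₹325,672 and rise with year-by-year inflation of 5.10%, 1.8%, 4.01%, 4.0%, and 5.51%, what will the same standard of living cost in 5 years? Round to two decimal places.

₹397,679.29

Cumulative price-level factor: 1.0510 × 1.018 × 1.0401 × 1.040 × 1.0551 ≈ 1.2211037156.
The nominal amount required is ₹325,672 scaled up by that factor.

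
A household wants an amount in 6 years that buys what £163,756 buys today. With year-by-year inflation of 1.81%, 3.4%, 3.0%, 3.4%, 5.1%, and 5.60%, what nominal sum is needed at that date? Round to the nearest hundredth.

Cumulative price-level factor: 1.0181 × 1.034 × 1.030 × 1.034 × 1.051 × 1.0560 ≈ 1.2443294329.
Multiplying £163,756 by the price-level factor gives the future nominal sum.

£203,766.41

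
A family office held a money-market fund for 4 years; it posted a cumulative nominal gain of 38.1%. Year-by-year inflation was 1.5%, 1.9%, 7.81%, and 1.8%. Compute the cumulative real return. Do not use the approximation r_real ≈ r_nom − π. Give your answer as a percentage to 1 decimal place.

21.7%

Cumulative inflation factor: 1.015 × 1.019 × 1.0781 × 1.018 ≈ 1.13513.
Nominal growth factor: 1.38100. Real growth factor = 1.38100 / 1.13513 ≈ 1.21660.
Total real return ≈ 21.6597%.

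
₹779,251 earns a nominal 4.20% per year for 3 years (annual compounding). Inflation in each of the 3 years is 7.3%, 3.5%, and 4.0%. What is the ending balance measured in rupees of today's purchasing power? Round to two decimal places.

₹763,320.83

Nominal value at maturity: ₹779,251 × (1 + 4.20%)^3 ≈ ₹881,618.16.
Price-level factor over 3 years: 1.073 × 1.035 × 1.040 = 1.1549772.
The maturity value deflated by that factor is the answer in today's purchasing power.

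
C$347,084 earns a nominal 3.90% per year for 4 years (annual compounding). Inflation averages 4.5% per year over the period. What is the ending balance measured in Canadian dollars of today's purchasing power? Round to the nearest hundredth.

C$339,181.08

Nominal value at maturity: C$347,084 × (1 + 3.90%)^4 ≈ C$404,479.75.
Price-level factor over 4 years: (1 + 4.5%)^4 ≈ 1.1925186006.
The maturity value deflated by that factor is the answer in today's purchasing power.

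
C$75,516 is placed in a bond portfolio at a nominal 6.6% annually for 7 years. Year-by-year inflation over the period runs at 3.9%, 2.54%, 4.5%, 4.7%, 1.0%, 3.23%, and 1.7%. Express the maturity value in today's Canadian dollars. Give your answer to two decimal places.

C$95,569.50

Nominal value at maturity: C$75,516 × (1 + 6.6%)^7 ≈ C$118,124.34.
Price-level factor over 7 years: 1.039 × 1.0254 × 1.045 × 1.047 × 1.010 × 1.0323 × 1.017 ≈ 1.2360045994.
The maturity value deflated by that factor is the answer in today's purchasing power.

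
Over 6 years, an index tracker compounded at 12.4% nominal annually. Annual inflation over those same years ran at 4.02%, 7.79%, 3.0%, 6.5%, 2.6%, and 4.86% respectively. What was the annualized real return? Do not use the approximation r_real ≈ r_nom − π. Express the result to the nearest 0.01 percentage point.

Cumulative inflation factor: 1.0402 × 1.0779 × 1.030 × 1.065 × 1.026 × 1.0486 ≈ 1.32324.
Nominal growth factor: 2.01650. Real growth factor = 2.01650 / 1.32324 ≈ 1.52391.
Annualized: 1.52391^(1/6) − 1 ≈ 0.07274.

7.27%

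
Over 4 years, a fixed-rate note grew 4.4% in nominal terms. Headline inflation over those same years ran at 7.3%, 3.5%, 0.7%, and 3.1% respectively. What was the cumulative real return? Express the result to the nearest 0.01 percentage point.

-9.45%

Cumulative inflation factor: 1.073 × 1.035 × 1.007 × 1.031 ≈ 1.15300.
Nominal growth factor: 1.04400. Real growth factor = 1.04400 / 1.15300 ≈ 0.90547.
Total real return ≈ -9.4534%.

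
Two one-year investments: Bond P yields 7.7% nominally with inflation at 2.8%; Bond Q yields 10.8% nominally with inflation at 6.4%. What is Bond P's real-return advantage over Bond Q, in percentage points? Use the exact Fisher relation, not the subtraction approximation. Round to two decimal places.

Bond P real return: 1.077/1.028 − 1 = 4.767%.
Bond Q real return: 1.108/1.064 − 1 = 4.135%.
Difference: 4.767 − 4.135 = 0.632 pp.

0.63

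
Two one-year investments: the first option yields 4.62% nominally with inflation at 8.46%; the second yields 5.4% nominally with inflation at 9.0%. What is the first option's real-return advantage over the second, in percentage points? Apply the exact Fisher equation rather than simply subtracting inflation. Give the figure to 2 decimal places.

The first option real return: 1.0462/1.0846 − 1 = -3.540%.
The second real return: 1.054/1.090 − 1 = -3.303%.
Difference: -3.540 − (-3.303) = -0.237 pp.

-0.24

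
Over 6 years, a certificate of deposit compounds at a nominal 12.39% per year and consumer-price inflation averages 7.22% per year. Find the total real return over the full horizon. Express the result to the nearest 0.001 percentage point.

The annual real rate is (1+12.39%)/(1+7.22%) − 1 = 4.8219%.
Compounded over 6 years: (1 + 0.048219)^6 − 1 ≈ 0.32651.

32.651%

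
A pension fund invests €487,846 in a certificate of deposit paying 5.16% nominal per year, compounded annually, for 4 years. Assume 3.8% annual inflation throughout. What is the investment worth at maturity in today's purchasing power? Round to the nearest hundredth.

€513,920.15

Nominal value at maturity: €487,846 × (1 + 5.16%)^4 ≈ €596,602.49.
Price-level factor over 4 years: (1 + 3.8%)^4 ≈ 1.1608855731.
Dividing the nominal maturity value by the price-level factor gives the value in today's money.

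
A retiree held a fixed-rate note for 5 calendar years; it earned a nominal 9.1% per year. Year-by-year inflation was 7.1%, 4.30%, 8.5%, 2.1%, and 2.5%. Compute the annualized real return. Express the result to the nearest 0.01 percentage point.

Cumulative inflation factor: 1.071 × 1.0430 × 1.085 × 1.021 × 1.025 ≈ 1.26839.
Nominal growth factor: 1.54569. Real growth factor = 1.54569 / 1.26839 ≈ 1.21863.
Annualized: 1.21863^(1/5) − 1 ≈ 0.04034.

4.03%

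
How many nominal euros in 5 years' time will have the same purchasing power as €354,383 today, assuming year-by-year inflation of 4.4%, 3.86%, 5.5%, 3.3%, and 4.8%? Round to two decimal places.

Cumulative price-level factor: 1.044 × 1.0386 × 1.055 × 1.033 × 1.048 ≈ 1.2384055245.
The nominal amount required is €354,383 scaled up by that factor.

€438,869.86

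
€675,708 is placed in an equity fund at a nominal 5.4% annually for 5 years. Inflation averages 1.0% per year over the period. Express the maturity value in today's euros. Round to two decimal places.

Nominal value at maturity: €675,708 × (1 + 5.4%)^5 ≈ €878,945.84.
Price-level factor over 5 years: (1 + 1.0%)^5 = 1.0510100501.
The maturity value deflated by that factor is the answer in today's purchasing power.

€836,286.81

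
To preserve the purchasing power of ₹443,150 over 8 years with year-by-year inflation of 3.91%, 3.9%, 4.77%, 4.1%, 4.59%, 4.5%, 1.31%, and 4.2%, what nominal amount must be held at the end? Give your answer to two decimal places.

Cumulative price-level factor: 1.0391 × 1.039 × 1.0477 × 1.041 × 1.0459 × 1.045 × 1.0131 × 1.042 ≈ 1.3585857454.
Multiplying ₹443,150 by the price-level factor gives the future nominal sum.

₹602,057.27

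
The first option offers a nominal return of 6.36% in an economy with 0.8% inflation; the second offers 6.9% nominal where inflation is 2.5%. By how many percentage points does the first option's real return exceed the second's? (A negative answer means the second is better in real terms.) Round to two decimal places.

The first option real return: 1.0636/1.008 − 1 = 5.516%.
The second real return: 1.069/1.025 − 1 = 4.293%.
Difference: 5.516 − 4.293 = 1.223 pp.

1.22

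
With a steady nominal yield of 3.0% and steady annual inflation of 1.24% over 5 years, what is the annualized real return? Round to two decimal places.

With constant rates the annual real return is the same each year: (1+3.0%)/(1+1.24%) − 1 = 0.01738.

1.74%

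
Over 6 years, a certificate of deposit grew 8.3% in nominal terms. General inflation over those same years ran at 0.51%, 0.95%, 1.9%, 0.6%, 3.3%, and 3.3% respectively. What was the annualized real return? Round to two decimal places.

-0.41%

Cumulative inflation factor: 1.0051 × 1.0095 × 1.019 × 1.006 × 1.033 × 1.033 ≈ 1.10991.
Nominal growth factor: 1.08300. Real growth factor = 1.08300 / 1.10991 ≈ 0.97575.
Annualized: 0.97575^(1/6) − 1 ≈ -0.00408.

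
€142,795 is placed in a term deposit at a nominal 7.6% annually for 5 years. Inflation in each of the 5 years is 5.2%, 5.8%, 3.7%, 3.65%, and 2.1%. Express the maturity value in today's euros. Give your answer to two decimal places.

€168,616.14

Nominal value at maturity: €142,795 × (1 + 7.6%)^5 ≈ €205,955.96.
Price-level factor over 5 years: 1.052 × 1.058 × 1.037 × 1.0365 × 1.021 ≈ 1.2214486460.
Dividing the nominal maturity value by the price-level factor gives the value in today's money.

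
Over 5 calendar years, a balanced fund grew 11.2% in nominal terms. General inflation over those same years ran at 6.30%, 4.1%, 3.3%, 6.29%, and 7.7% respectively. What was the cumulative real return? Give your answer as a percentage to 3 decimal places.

-15.021%

Cumulative inflation factor: 1.0630 × 1.041 × 1.033 × 1.0629 × 1.077 ≈ 1.30856.
Nominal growth factor: 1.11200. Real growth factor = 1.11200 / 1.30856 ≈ 0.84979.
Total real return ≈ -15.0209%.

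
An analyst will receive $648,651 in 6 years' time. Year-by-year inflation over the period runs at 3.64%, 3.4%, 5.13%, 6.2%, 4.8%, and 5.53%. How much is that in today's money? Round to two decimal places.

Price-level factor over 6 years: 1.0364 × 1.034 × 1.0513 × 1.062 × 1.048 × 1.0553 ≈ 1.3232330665.
Purchasing power today: $648,651 divided by that factor.

$490,201.63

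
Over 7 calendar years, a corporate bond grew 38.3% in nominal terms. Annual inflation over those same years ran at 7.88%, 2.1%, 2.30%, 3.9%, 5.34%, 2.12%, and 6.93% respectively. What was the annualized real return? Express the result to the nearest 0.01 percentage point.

Cumulative inflation factor: 1.0788 × 1.021 × 1.0230 × 1.039 × 1.0534 × 1.0212 × 1.0693 ≈ 1.34667.
Nominal growth factor: 1.38300. Real growth factor = 1.38300 / 1.34667 ≈ 1.02698.
Annualized: 1.02698^(1/7) − 1 ≈ 0.00381.

0.38%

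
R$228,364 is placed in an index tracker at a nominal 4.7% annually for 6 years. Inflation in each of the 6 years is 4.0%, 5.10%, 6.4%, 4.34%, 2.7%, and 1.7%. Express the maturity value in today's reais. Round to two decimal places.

R$237,349.23

Nominal value at maturity: R$228,364 × (1 + 4.7%)^6 ≈ R$300,820.71.
Price-level factor over 6 years: 1.040 × 1.0510 × 1.064 × 1.0434 × 1.027 × 1.017 ≈ 1.2674181210.
The maturity value deflated by that factor is the answer in today's purchasing power.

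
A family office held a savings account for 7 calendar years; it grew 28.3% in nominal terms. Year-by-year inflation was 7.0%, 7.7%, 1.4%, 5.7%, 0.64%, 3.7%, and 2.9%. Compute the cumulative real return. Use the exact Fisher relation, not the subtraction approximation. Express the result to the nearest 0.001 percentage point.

-3.273%

Cumulative inflation factor: 1.070 × 1.077 × 1.014 × 1.057 × 1.0064 × 1.037 × 1.029 ≈ 1.32641.
Nominal growth factor: 1.28300. Real growth factor = 1.28300 / 1.32641 ≈ 0.96727.
Total real return ≈ -3.2726%.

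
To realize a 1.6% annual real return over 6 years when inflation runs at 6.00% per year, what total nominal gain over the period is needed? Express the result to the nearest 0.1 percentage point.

Required annual nominal rate: (1+1.6%)(1+6.00%) − 1 = 7.696%.
Cumulative over 6 years: (1 + 0.07696)^6 − 1 ≈ 0.56026.

56.0%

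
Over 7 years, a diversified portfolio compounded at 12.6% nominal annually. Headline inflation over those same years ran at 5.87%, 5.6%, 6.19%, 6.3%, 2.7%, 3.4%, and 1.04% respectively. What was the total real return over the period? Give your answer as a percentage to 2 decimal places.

Cumulative inflation factor: 1.0587 × 1.056 × 1.0619 × 1.063 × 1.027 × 1.034 × 1.0104 ≈ 1.35406.
Nominal growth factor: 2.29493. Real growth factor = 2.29493 / 1.35406 ≈ 1.69485.
Total real return ≈ 69.4848%.

69.48%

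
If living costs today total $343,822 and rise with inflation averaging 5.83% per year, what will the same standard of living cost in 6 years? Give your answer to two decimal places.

Cumulative price-level factor: (1+5.83%)^6 ≈ 1.4049238229.
The nominal amount required is $343,822 scaled up by that factor.

$483,043.72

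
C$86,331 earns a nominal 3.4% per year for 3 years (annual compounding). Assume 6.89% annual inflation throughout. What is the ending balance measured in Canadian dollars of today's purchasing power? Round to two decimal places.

Nominal value at maturity: C$86,331 × (1 + 3.4%)^3 ≈ C$95,439.55.
Price-level factor over 3 years: (1 + 6.89%)^3 ≈ 1.2212687128.
Dividing the nominal maturity value by the price-level factor gives the value in today's money.

C$78,147.87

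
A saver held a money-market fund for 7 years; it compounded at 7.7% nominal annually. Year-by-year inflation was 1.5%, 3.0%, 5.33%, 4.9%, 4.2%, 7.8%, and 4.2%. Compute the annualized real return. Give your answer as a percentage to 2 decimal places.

Cumulative inflation factor: 1.015 × 1.030 × 1.0533 × 1.049 × 1.042 × 1.078 × 1.042 ≈ 1.35203.
Nominal growth factor: 1.68078. Real growth factor = 1.68078 / 1.35203 ≈ 1.24315.
Annualized: 1.24315^(1/7) − 1 ≈ 0.03158.

3.16%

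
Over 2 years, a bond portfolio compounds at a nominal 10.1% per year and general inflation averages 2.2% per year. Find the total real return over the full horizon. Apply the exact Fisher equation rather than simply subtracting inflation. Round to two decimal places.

16.06%

The annual real rate is (1+10.1%)/(1+2.2%) − 1 = 7.7299%.
Compounded over 2 years: (1 + 0.077299)^2 − 1 ≈ 0.16057.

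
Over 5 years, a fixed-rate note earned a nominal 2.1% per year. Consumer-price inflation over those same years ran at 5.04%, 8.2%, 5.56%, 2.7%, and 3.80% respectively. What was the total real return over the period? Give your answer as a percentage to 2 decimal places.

Cumulative inflation factor: 1.0504 × 1.082 × 1.0556 × 1.027 × 1.0380 ≈ 1.27894.
Nominal growth factor: 1.10950. Real growth factor = 1.10950 / 1.27894 ≈ 0.86752.
Total real return ≈ -13.2480%.

-13.25%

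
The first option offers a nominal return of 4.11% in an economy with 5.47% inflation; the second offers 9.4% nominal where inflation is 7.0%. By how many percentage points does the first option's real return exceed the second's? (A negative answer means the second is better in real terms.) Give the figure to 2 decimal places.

The first option real return: 1.0411/1.0547 − 1 = -1.289%.
The second real return: 1.094/1.070 − 1 = 2.243%.
Difference: -1.289 − 2.243 = -3.532 pp.

-3.53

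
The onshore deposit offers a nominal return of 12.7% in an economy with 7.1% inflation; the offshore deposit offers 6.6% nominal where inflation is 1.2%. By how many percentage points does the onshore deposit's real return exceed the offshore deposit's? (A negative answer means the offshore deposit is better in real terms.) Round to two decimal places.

-0.11

The onshore deposit real return: 1.127/1.071 − 1 = 5.229%.
The offshore deposit real return: 1.066/1.012 − 1 = 5.336%.
Difference: 5.229 − 5.336 = -0.107 pp.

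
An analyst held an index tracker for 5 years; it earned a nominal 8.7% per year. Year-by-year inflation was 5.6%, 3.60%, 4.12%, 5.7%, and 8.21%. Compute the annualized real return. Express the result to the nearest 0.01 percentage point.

3.10%

Cumulative inflation factor: 1.056 × 1.0360 × 1.0412 × 1.057 × 1.0821 ≈ 1.30287.
Nominal growth factor: 1.51757. Real growth factor = 1.51757 / 1.30287 ≈ 1.16479.
Annualized: 1.16479^(1/5) − 1 ≈ 0.03098.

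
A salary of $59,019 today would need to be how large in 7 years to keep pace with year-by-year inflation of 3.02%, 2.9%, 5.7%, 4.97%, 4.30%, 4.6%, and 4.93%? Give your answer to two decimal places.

Cumulative price-level factor: 1.0302 × 1.029 × 1.057 × 1.0497 × 1.0430 × 1.046 × 1.0493 ≈ 1.3464578748.
Multiplying $59,019 by the price-level factor gives the future nominal sum.

$79,466.60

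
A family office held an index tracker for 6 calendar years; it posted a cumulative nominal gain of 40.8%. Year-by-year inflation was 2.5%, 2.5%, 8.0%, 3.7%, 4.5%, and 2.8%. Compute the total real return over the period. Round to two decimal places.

11.39%

Cumulative inflation factor: 1.025 × 1.025 × 1.080 × 1.037 × 1.045 × 1.028 ≈ 1.26404.
Nominal growth factor: 1.40800. Real growth factor = 1.40800 / 1.26404 ≈ 1.11389.
Total real return ≈ 11.3892%.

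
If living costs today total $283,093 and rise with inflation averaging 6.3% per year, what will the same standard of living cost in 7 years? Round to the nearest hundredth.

Cumulative price-level factor: (1+6.3%)^7 ≈ 1.5336732814.
Multiplying $283,093 by the price-level factor gives the future nominal sum.

$434,172.17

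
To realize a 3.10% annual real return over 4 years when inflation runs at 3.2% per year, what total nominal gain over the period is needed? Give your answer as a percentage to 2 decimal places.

Required annual nominal rate: (1+3.10%)(1+3.2%) − 1 = 6.3992%.
Cumulative over 4 years: (1 + 0.063992)^4 − 1 ≈ 0.28160.

28.16%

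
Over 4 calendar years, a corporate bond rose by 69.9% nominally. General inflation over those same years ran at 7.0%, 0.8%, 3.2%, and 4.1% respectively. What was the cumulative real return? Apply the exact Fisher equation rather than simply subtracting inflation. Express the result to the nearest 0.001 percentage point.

Cumulative inflation factor: 1.070 × 1.008 × 1.032 × 1.041 ≈ 1.15871.
Nominal growth factor: 1.69900. Real growth factor = 1.69900 / 1.15871 ≈ 1.46629.
Total real return ≈ 46.6286%.

46.629%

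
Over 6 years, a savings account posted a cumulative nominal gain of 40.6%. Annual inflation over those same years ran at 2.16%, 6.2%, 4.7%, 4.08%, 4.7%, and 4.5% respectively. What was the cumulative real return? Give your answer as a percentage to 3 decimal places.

Cumulative inflation factor: 1.0216 × 1.062 × 1.047 × 1.0408 × 1.047 × 1.045 ≈ 1.29355.
Nominal growth factor: 1.40600. Real growth factor = 1.40600 / 1.29355 ≈ 1.08693.
Total real return ≈ 8.6934%.

8.693%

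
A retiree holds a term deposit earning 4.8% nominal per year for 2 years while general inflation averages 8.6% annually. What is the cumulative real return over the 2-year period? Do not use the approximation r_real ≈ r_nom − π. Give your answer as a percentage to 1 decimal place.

The annual real rate is (1+4.8%)/(1+8.6%) − 1 = -3.4991%.
Compounded over 2 years: (1 + -0.034991)^2 − 1 ≈ -0.06876.

-6.9%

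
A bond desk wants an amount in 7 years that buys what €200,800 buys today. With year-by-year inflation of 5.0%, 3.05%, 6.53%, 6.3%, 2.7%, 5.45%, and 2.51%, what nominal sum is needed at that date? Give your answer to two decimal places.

Cumulative price-level factor: 1.050 × 1.0305 × 1.0653 × 1.063 × 1.027 × 1.0545 × 1.0251 ≈ 1.3602719666.
The nominal amount required is €200,800 scaled up by that factor.

€273,142.61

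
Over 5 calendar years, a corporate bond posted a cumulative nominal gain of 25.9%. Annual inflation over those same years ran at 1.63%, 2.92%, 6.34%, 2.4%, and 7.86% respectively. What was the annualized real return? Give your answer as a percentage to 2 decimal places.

Cumulative inflation factor: 1.0163 × 1.0292 × 1.0634 × 1.024 × 1.0786 ≈ 1.22851.
Nominal growth factor: 1.25900. Real growth factor = 1.25900 / 1.22851 ≈ 1.02482.
Annualized: 1.02482^(1/5) − 1 ≈ 0.00492.

0.49%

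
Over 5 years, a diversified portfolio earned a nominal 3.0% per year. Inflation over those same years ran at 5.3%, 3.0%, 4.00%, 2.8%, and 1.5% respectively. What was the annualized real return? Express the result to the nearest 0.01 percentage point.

Cumulative inflation factor: 1.053 × 1.030 × 1.0400 × 1.028 × 1.015 ≈ 1.17695.
Nominal growth factor: 1.15927. Real growth factor = 1.15927 / 1.17695 ≈ 0.98498.
Annualized: 0.98498^(1/5) − 1 ≈ -0.00302.

-0.30%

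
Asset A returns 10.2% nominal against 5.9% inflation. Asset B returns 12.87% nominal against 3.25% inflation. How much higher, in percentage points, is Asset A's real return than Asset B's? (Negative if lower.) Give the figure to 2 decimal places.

Asset A real return: 1.102/1.059 − 1 = 4.060%.
Asset B real return: 1.1287/1.0325 − 1 = 9.317%.
Difference: 4.060 − 9.317 = -5.257 pp.

-5.26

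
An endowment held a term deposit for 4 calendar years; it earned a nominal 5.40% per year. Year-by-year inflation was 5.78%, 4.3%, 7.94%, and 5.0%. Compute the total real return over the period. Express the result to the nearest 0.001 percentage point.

-1.303%

Cumulative inflation factor: 1.0578 × 1.043 × 1.0794 × 1.050 ≈ 1.25043.
Nominal growth factor: 1.23413. Real growth factor = 1.23413 / 1.25043 ≈ 0.98697.
Total real return ≈ -1.3032%.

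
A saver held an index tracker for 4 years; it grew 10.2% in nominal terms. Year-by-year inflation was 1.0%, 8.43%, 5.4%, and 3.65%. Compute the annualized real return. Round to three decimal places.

-2.034%

Cumulative inflation factor: 1.010 × 1.0843 × 1.054 × 1.0365 ≈ 1.19641.
Nominal growth factor: 1.10200. Real growth factor = 1.10200 / 1.19641 ≈ 0.92109.
Annualized: 0.92109^(1/4) − 1 ≈ -0.02034.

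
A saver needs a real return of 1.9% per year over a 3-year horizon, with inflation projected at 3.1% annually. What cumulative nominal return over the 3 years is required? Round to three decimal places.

15.957%

Required annual nominal rate: (1+1.9%)(1+3.1%) − 1 = 5.0589%.
Cumulative over 3 years: (1 + 0.050589)^3 − 1 ≈ 0.15957.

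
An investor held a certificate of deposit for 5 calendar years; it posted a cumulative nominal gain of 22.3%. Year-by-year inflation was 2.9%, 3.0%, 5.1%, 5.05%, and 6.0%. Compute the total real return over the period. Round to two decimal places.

-1.40%

Cumulative inflation factor: 1.029 × 1.030 × 1.051 × 1.0505 × 1.060 ≈ 1.24039.
Nominal growth factor: 1.22300. Real growth factor = 1.22300 / 1.24039 ≈ 0.98598.
Total real return ≈ -1.4017%.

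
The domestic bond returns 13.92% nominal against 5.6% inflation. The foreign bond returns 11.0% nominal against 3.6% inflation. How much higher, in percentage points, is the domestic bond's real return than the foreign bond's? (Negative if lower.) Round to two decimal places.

The domestic bond real return: 1.1392/1.056 − 1 = 7.879%.
The foreign bond real return: 1.110/1.036 − 1 = 7.143%.
Difference: 7.879 − 7.143 = 0.736 pp.

0.74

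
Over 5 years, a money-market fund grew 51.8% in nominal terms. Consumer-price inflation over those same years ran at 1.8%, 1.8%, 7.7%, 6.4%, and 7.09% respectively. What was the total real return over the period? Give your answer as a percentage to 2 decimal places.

Cumulative inflation factor: 1.018 × 1.018 × 1.077 × 1.064 × 1.0709 ≈ 1.27175.
Nominal growth factor: 1.51800. Real growth factor = 1.51800 / 1.27175 ≈ 1.19363.
Total real return ≈ 19.3631%.

19.36%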